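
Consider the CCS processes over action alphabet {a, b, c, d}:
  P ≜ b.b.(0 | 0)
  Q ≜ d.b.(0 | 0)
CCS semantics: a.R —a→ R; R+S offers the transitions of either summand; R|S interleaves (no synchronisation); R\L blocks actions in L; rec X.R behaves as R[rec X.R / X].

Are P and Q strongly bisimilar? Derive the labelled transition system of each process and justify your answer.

Reachable graph of P (3 states):
  p0 = b.b.(0 | 0) → -b-> p1
  p1 = b.(0 | 0) → -b-> p2
  p2 = 0 | 0 → ·
Reachable graph of Q (3 states):
  q0 = d.b.(0 | 0) → -d-> q1
  q1 = b.(0 | 0) → -b-> q2
  q2 = 0 | 0 → ·
Bisimilarity quotient blocks:
  B0 = {p0}
  B1 = {p1, q1}
  B2 = {p2, q2}
  B3 = {q0}
p0 ∈ B0, q0 ∈ B3 → different blocks

P ≁ Q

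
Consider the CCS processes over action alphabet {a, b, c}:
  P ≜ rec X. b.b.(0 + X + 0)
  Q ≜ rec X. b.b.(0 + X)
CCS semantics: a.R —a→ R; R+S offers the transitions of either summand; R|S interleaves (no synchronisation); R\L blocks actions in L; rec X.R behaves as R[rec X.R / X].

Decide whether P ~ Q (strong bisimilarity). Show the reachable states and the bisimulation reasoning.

LTS(P): 3 reachable states
  u0 = rec X. b.b.(0 + X + 0) has moves ··b··> u1
  u1 = b.(0 + (rec X. b.b.(0 + X + 0)) + 0) has moves ··b··> u2
  u2 = 0 + (rec X. b.b.(0 + X + 0)) + 0 has moves ··b··> u1
LTS(Q): 3 reachable states
  v0 = rec X. b.b.(0 + X) has moves ··b··> v1
  v1 = b.(0 + (rec X. b.b.(0 + X))) has moves ··b··> v2
  v2 = 0 + (rec X. b.b.(0 + X)) has moves ··b··> v1
Coarsest stable partition (strong bisimilarity classes):
  B0 = {u0, u1, u2, v0, v1, v2}
u0 ∈ B0, v0 ∈ B0 → same block

YES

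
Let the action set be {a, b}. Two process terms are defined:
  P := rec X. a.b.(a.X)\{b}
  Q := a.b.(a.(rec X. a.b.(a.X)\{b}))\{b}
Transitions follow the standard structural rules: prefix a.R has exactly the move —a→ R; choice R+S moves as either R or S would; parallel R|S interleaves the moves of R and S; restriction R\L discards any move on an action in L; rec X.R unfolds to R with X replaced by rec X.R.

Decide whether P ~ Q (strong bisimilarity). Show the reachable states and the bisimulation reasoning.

Reachable graph of P (5 states):
  m0 = rec X. a.b.(a.X)\{b} | -a-> m1
  m1 = b.(a.(rec X. a.b.(a.X)\{b}))\{b} | -b-> m2
  m2 = (a.(rec X. a.b.(a.X)\{b}))\{b} | -a-> m3
  m3 = (rec X. a.b.(a.X)\{b})\{b} | -a-> m4
  m4 = (b.(a.(rec X. a.b.(a.X)\{b}))\{b})\{b} | stopped
Reachable graph of Q (5 states):
  n0 = a.b.(a.(rec X. a.b.(a.X)\{b}))\{b} | -a-> n1
  n1 = b.(a.(rec X. a.b.(a.X)\{b}))\{b} | -b-> n2
  n2 = (a.(rec X. a.b.(a.X)\{b}))\{b} | -a-> n3
  n3 = (rec X. a.b.(a.X)\{b})\{b} | -a-> n4
  n4 = (b.(a.(rec X. a.b.(a.X)\{b}))\{b})\{b} | stopped
Coarsest stable partition (strong bisimilarity classes):
  B0 = {m0, n0}
  B1 = {m1, n1}
  B2 = {m2, n2}
  B3 = {m3, n3}
  B4 = {m4, n4}
m0 ∈ B0, n0 ∈ B0 → same block

bisimilar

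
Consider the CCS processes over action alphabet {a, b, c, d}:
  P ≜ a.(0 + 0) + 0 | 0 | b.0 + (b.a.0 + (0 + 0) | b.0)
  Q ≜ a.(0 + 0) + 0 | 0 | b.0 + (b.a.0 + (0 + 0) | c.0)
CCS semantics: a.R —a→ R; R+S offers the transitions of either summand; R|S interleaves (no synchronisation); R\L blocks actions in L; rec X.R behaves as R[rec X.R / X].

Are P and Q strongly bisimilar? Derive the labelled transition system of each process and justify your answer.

LTS(P): 6 reachable states
  u0 = a.(0 + 0) + 0 | 0 | b.0 + (b.a.0 + (0 + 0) | b.0) | --a--▸ u1, --b--▸ u2, --b--▸ u3, --b--▸ u4
  u1 = 0 + 0 | ·
  u2 = (0 + 0) | 0 | ·
  u3 = 0 | 0 | 0 | ·
  u4 = a.0 | --a--▸ u5
  u5 = 0 | ·
LTS(Q): 6 reachable states
  v0 = a.(0 + 0) + 0 | 0 | b.0 + (b.a.0 + (0 + 0) | c.0) | --a--▸ v1, --b--▸ v2, --b--▸ v3, --c--▸ v4
  v1 = 0 + 0 | ·
  v2 = 0 | 0 | 0 | ·
  v3 = a.0 | --a--▸ v5
  v4 = (0 + 0) | 0 | ·
  v5 = 0 | ·
Bisimilarity quotient blocks:
  B0 = {u0}
  B1 = {u1, u2, u3, u5, v1, v2, v4, v5}
  B2 = {u4, v3}
  B3 = {v0}
u0 ∈ B0, v0 ∈ B3 → different blocks

not bisimilar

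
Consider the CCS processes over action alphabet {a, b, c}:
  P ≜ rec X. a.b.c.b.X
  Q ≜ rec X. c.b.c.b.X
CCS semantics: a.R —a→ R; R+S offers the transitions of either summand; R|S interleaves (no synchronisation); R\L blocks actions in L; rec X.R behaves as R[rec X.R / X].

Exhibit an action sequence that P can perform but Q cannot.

LTS(P): 4 reachable states
  s0 = rec X. a.b.c.b.X → -a-> s1
  s1 = b.c.b.(rec X. a.b.c.b.X) → -b-> s2
  s2 = c.b.(rec X. a.b.c.b.X) → -c-> s3
  s3 = b.(rec X. a.b.c.b.X) → -b-> s0
LTS(Q): 4 reachable states
  t0 = rec X. c.b.c.b.X → -c-> t1
  t1 = b.c.b.(rec X. c.b.c.b.X) → -b-> t2
  t2 = c.b.(rec X. c.b.c.b.X) → -c-> t3
  t3 = b.(rec X. c.b.c.b.X) → -b-> t0
Run σ = ⟨a⟩ on P: start {s0}
  after a @ step 1: {s1}
  P completes σ.
Run σ = ⟨a⟩ on Q: start {t0}
  after a @ step 1: ∅  — Q cannot continue

a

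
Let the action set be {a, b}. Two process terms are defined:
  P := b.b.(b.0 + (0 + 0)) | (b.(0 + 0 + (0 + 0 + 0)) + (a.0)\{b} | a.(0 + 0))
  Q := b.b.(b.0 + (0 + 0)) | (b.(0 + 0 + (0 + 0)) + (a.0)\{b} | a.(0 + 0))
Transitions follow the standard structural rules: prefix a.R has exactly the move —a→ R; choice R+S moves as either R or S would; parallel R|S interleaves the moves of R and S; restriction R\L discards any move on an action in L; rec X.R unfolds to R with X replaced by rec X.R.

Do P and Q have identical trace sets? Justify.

LTS(P): 20 reachable states
  u0 = b.b.(b.0 + (0 + 0)) | (b.(0 + 0 + (0 + 0 + 0)) + (a.0)\{b} | a.(0 + 0)) ⊢ ··a··> u1, ··a··> u2, ··b··> u3, ··b··> u4
  u1 = b.b.(b.0 + (0 + 0)) | ((a.0)\{b} | (0 + 0)) ⊢ ··a··> u5, ··b··> u6
  u2 = b.b.(b.0 + (0 + 0)) | (0\{b} | a.(0 + 0)) ⊢ ··a··> u5, ··b··> u7
  u3 = b.(b.0 + (0 + 0)) | (b.(0 + 0 + (0 + 0 + 0)) + (a.0)\{b} | a.(0 + 0)) ⊢ ··a··> u6, ··a··> u7, ··b··> u8, ··b··> u9
  u4 = b.b.(b.0 + (0 + 0)) | (0 + 0 + (0 + 0 + 0)) ⊢ ··b··> u9
  u5 = b.b.(b.0 + (0 + 0)) | (0\{b} | (0 + 0)) ⊢ ··b··> u10
  u6 = b.(b.0 + (0 + 0)) | ((a.0)\{b} | (0 + 0)) ⊢ ··a··> u10, ··b··> u11
  u7 = b.(b.0 + (0 + 0)) | (0\{b} | a.(0 + 0)) ⊢ ··a··> u10, ··b··> u12
  u8 = (b.0 + (0 + 0)) | (b.(0 + 0 + (0 + 0 + 0)) + (a.0)\{b} | a.(0 + 0)) ⊢ ··a··> u11, ··a··> u12, ··b··> u13, ··b··> u14
  u9 = b.(b.0 + (0 + 0)) | (0 + 0 + (0 + 0 + 0)) ⊢ ··b··> u13
  u10 = b.(b.0 + (0 + 0)) | (0\{b} | (0 + 0)) ⊢ ··b··> u15
  u11 = (b.0 + (0 + 0)) | ((a.0)\{b} | (0 + 0)) ⊢ ··a··> u15, ··b··> u16
  u12 = (b.0 + (0 + 0)) | (0\{b} | a.(0 + 0)) ⊢ ··a··> u15, ··b··> u17
  u13 = (b.0 + (0 + 0)) | (0 + 0 + (0 + 0 + 0)) ⊢ ··b··> u18
  u14 = 0 | (b.(0 + 0 + (0 + 0 + 0)) + (a.0)\{b} | a.(0 + 0)) ⊢ ··a··> u16, ··a··> u17, ··b··> u18
  u15 = (b.0 + (0 + 0)) | (0\{b} | (0 + 0)) ⊢ ··b··> u19
  u16 = 0 | ((a.0)\{b} | (0 + 0)) ⊢ ··a··> u19
  u17 = 0 | (0\{b} | a.(0 + 0)) ⊢ ··a··> u19
  u18 = 0 | (0 + 0 + (0 + 0 + 0)) ⊢ (no moves)
  u19 = 0 | (0\{b} | (0 + 0)) ⊢ (no moves)
LTS(Q): 20 reachable states
  v0 = b.b.(b.0 + (0 + 0)) | (b.(0 + 0 + (0 + 0)) + (a.0)\{b} | a.(0 + 0)) ⊢ ··a··> v1, ··a··> v2, ··b··> v3, ··b··> v4
  v1 = b.b.(b.0 + (0 + 0)) | ((a.0)\{b} | (0 + 0)) ⊢ ··a··> v5, ··b··> v6
  v2 = b.b.(b.0 + (0 + 0)) | (0\{b} | a.(0 + 0)) ⊢ ··a··> v5, ··b··> v7
  v3 = b.(b.0 + (0 + 0)) | (b.(0 + 0 + (0 + 0)) + (a.0)\{b} | a.(0 + 0)) ⊢ ··a··> v6, ··a··> v7, ··b··> v8, ··b··> v9
  v4 = b.b.(b.0 + (0 + 0)) | (0 + 0 + (0 + 0)) ⊢ ··b··> v9
  v5 = b.b.(b.0 + (0 + 0)) | (0\{b} | (0 + 0)) ⊢ ··b··> v10
  v6 = b.(b.0 + (0 + 0)) | ((a.0)\{b} | (0 + 0)) ⊢ ··a··> v10, ··b··> v11
  v7 = b.(b.0 + (0 + 0)) | (0\{b} | a.(0 + 0)) ⊢ ··a··> v10, ··b··> v12
  v8 = (b.0 + (0 + 0)) | (b.(0 + 0 + (0 + 0)) + (a.0)\{b} | a.(0 + 0)) ⊢ ··a··> v11, ··a··> v12, ··b··> v13, ··b··> v14
  v9 = b.(b.0 + (0 + 0)) | (0 + 0 + (0 + 0)) ⊢ ··b··> v13
  v10 = b.(b.0 + (0 + 0)) | (0\{b} | (0 + 0)) ⊢ ··b··> v15
  v11 = (b.0 + (0 + 0)) | ((a.0)\{b} | (0 + 0)) ⊢ ··a··> v15, ··b··> v16
  v12 = (b.0 + (0 + 0)) | (0\{b} | a.(0 + 0)) ⊢ ··a··> v15, ··b··> v17
  v13 = (b.0 + (0 + 0)) | (0 + 0 + (0 + 0)) ⊢ ··b··> v18
  v14 = 0 | (b.(0 + 0 + (0 + 0)) + (a.0)\{b} | a.(0 + 0)) ⊢ ··a··> v16, ··a··> v17, ··b··> v18
  v15 = (b.0 + (0 + 0)) | (0\{b} | (0 + 0)) ⊢ ··b··> v19
  v16 = 0 | ((a.0)\{b} | (0 + 0)) ⊢ ··a··> v19
  v17 = 0 | (0\{b} | a.(0 + 0)) ⊢ ··a··> v19
  v18 = 0 | (0 + 0 + (0 + 0)) ⊢ (no moves)
  v19 = 0 | (0\{b} | (0 + 0)) ⊢ (no moves)
Partition-refinement fixed point:
  B0 = {u0, v0}
  B1 = {u3, v3}
  B2 = {u8, v8}
  B3 = {u13, u15, v13, v15}
  B4 = {u18, u19, v18, v19}
  B5 = {u11, u12, v11, v12}
  B6 = {u16, u17, v16, v17}
  B7 = {u14, v14}
  B8 = {u6, u7, v6, v7}
  B9 = {u10, u9, v10, v9}
  B10 = {u4, u5, v4, v5}
  B11 = {u1, u2, v1, v2}
u0 ∈ B0, v0 ∈ B0 → same block
Bisimilar ⇒ trace-equivalent.

traces(P) = traces(Q)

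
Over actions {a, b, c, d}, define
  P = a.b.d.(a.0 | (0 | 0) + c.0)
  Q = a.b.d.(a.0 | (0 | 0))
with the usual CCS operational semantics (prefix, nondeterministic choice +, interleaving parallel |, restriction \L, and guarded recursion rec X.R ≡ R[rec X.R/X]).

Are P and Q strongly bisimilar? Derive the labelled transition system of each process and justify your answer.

LTS(P): 6 reachable states
  m0 = a.b.d.(a.0 | (0 | 0) + c.0) has moves --a--▸ m1
  m1 = b.d.(a.0 | (0 | 0) + c.0) has moves --b--▸ m2
  m2 = d.(a.0 | (0 | 0) + c.0) has moves --d--▸ m3
  m3 = a.0 | (0 | 0) + c.0 has moves --a--▸ m4, --c--▸ m5
  m4 = 0 | (0 | 0) has moves ∅
  m5 = 0 has moves ∅
LTS(Q): 5 reachable states
  n0 = a.b.d.(a.0 | (0 | 0)) has moves --a--▸ n1
  n1 = b.d.(a.0 | (0 | 0)) has moves --b--▸ n2
  n2 = d.(a.0 | (0 | 0)) has moves --d--▸ n3
  n3 = a.0 | (0 | 0) has moves --a--▸ n4
  n4 = 0 | (0 | 0) has moves ∅
Bisimilarity quotient blocks:
  B0 = {m0}
  B1 = {m1}
  B2 = {m2}
  B3 = {m3}
  B4 = {m4, m5, n4}
  B5 = {n0}
  B6 = {n1}
  B7 = {n2}
  B8 = {n3}
m0 ∈ B0, n0 ∈ B5 → different blocks

not bisimilar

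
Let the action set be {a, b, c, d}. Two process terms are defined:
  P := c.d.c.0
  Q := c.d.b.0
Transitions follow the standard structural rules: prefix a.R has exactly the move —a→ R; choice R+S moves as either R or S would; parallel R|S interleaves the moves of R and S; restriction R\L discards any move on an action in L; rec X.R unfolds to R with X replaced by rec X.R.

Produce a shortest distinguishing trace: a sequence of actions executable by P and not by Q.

cdc

Reachable graph of P (4 states):
  p0 = c.d.c.0 → =c=> p1
  p1 = d.c.0 → =d=> p2
  p2 = c.0 → =c=> p3
  p3 = 0 → ∅
Reachable graph of Q (4 states):
  q0 = c.d.b.0 → =c=> q1
  q1 = d.b.0 → =d=> q2
  q2 = b.0 → =b=> q3
  q3 = 0 → ∅
Run σ = ⟨cdc⟩ on P: start {p0}
  after c @ step 1: {p1}
  after d @ step 2: {p2}
  after c @ step 3: {p3}
  ✓ P
Run σ = ⟨cdc⟩ on Q: start {q0}
  after c @ step 1: {q1}
  after d @ step 2: {q2}
  after c @ step 3: ∅  — Q cannot continue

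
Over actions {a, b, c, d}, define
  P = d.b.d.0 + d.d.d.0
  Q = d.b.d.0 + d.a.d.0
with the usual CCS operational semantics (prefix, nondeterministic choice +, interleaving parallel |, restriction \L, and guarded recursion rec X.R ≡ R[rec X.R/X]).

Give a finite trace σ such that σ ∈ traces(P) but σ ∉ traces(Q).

Reachable graph of P (5 states):
  p0 = d.b.d.0 + d.d.d.0 → -d-> p1, -d-> p2
  p1 = b.d.0 → -b-> p3
  p2 = d.d.0 → -d-> p3
  p3 = d.0 → -d-> p4
  p4 = 0 → ·
Reachable graph of Q (5 states):
  q0 = d.b.d.0 + d.a.d.0 → -d-> q1, -d-> q2
  q1 = a.d.0 → -a-> q3
  q2 = b.d.0 → -b-> q3
  q3 = d.0 → -d-> q4
  q4 = 0 → ·
Trace ⟨dd⟩ through P, begin at {p0}:
  after d @ step 1: {p1, p2}
  after d @ step 2: {p3}
  ✓ P
Trace ⟨dd⟩ through Q, begin at {q0}:
  after d @ step 1: {q1, q2}
  after d @ step 2: ∅ (Q stuck)

dd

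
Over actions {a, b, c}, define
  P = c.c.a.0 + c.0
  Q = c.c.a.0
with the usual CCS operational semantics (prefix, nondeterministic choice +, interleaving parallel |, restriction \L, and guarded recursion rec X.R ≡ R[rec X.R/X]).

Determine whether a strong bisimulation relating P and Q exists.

LTS(P): 4 reachable states
  p0 = c.c.a.0 + c.0 | —c→ p1, —c→ p2
  p1 = 0 | ·
  p2 = c.a.0 | —c→ p3
  p3 = a.0 | —a→ p1
LTS(Q): 4 reachable states
  q0 = c.c.a.0 | —c→ q1
  q1 = c.a.0 | —c→ q2
  q2 = a.0 | —a→ q3
  q3 = 0 | ·
Partition-refinement fixed point:
  B0 = {p0}
  B1 = {p2, q1}
  B2 = {p3, q2}
  B3 = {p1, q3}
  B4 = {q0}
p0 ∈ B0, q0 ∈ B4 → different blocks

NO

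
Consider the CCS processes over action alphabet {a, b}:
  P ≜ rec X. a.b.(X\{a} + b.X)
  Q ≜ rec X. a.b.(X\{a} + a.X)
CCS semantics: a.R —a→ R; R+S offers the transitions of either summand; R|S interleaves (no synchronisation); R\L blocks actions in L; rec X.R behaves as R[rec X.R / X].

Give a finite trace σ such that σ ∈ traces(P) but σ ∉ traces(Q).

LTS(P): 3 reachable states
  s0 = rec X. a.b.(X\{a} + b.X) has moves -a-> s1
  s1 = b.((rec X. a.b.(X\{a} + b.X))\{a} + b.(rec X. a.b.(X\{a} + b.X))) has moves -b-> s2
  s2 = (rec X. a.b.(X\{a} + b.X))\{a} + b.(rec X. a.b.(X\{a} + b.X)) has moves -b-> s0
LTS(Q): 3 reachable states
  t0 = rec X. a.b.(X\{a} + a.X) has moves -a-> t1
  t1 = b.((rec X. a.b.(X\{a} + a.X))\{a} + a.(rec X. a.b.(X\{a} + a.X))) has moves -b-> t2
  t2 = (rec X. a.b.(X\{a} + a.X))\{a} + a.(rec X. a.b.(X\{a} + a.X)) has moves -a-> t0
Executing abb from P (initial set {s0}):
  after a @ step 1: {s1}
  after b @ step 2: {s2}
  after b @ step 3: {s0}
  — P admits the full trace.
Executing abb from Q (initial set {t0}):
  after a @ step 1: {t1}
  after b @ step 2: {t2}
  after b @ step 3: ∅ (Q stuck)

abb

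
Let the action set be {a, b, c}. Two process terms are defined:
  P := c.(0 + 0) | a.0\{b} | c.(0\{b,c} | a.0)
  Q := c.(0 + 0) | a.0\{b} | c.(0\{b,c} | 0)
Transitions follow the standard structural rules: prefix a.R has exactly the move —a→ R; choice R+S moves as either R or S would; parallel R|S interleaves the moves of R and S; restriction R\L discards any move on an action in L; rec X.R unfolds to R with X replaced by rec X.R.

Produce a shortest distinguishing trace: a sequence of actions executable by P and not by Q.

aca

P's transition system — 12 states:
  m0 = c.(0 + 0) | a.0\{b} | c.(0\{b,c} | a.0) → =a=> m1, =c=> m2, =c=> m3
  m1 = c.(0 + 0) | 0\{b} | c.(0\{b,c} | a.0) → =c=> m4, =c=> m5
  m2 = (0 + 0) | a.0\{b} | c.(0\{b,c} | a.0) → =a=> m4, =c=> m6
  m3 = c.(0 + 0) | a.0\{b} | (0\{b,c} | a.0) → =a=> m5, =a=> m7, =c=> m6
  m4 = (0 + 0) | 0\{b} | c.(0\{b,c} | a.0) → =c=> m8
  m5 = c.(0 + 0) | 0\{b} | (0\{b,c} | a.0) → =a=> m9, =c=> m8
  m6 = (0 + 0) | a.0\{b} | (0\{b,c} | a.0) → =a=> m10, =a=> m8
  m7 = c.(0 + 0) | a.0\{b} | (0\{b,c} | 0) → =a=> m9, =c=> m10
  m8 = (0 + 0) | 0\{b} | (0\{b,c} | a.0) → =a=> m11
  m9 = c.(0 + 0) | 0\{b} | (0\{b,c} | 0) → =c=> m11
  m10 = (0 + 0) | a.0\{b} | (0\{b,c} | 0) → =a=> m11
  m11 = (0 + 0) | 0\{b} | (0\{b,c} | 0) → ·
Q's transition system — 8 states:
  n0 = c.(0 + 0) | a.0\{b} | c.(0\{b,c} | 0) → =a=> n1, =c=> n2, =c=> n3
  n1 = c.(0 + 0) | 0\{b} | c.(0\{b,c} | 0) → =c=> n4, =c=> n5
  n2 = (0 + 0) | a.0\{b} | c.(0\{b,c} | 0) → =a=> n4, =c=> n6
  n3 = c.(0 + 0) | a.0\{b} | (0\{b,c} | 0) → =a=> n5, =c=> n6
  n4 = (0 + 0) | 0\{b} | c.(0\{b,c} | 0) → =c=> n7
  n5 = c.(0 + 0) | 0\{b} | (0\{b,c} | 0) → =c=> n7
  n6 = (0 + 0) | a.0\{b} | (0\{b,c} | 0) → =a=> n7
  n7 = (0 + 0) | 0\{b} | (0\{b,c} | 0) → ·
Trace ⟨aca⟩ through P, begin at {m0}:
  after a @ step 1: {m1}
  after c @ step 2: {m4, m5}
  after a @ step 3: {m9}
  ✓ P
Trace ⟨aca⟩ through Q, begin at {n0}:
  after a @ step 1: {n1}
  after c @ step 2: {n4, n5}
  after a @ step 3: ∅  — Q cannot continue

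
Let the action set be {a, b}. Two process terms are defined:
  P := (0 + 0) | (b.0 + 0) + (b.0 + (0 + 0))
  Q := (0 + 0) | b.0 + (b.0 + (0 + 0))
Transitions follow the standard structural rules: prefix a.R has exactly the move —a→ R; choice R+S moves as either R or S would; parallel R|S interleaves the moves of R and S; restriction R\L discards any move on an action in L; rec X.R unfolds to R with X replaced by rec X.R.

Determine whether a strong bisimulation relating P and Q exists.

P's transition system — 3 states:
  s0 = (0 + 0) | (b.0 + 0) + (b.0 + (0 + 0)) ⊢ —b→ s1, —b→ s2
  s1 = (0 + 0) | 0 ⊢ ∅
  s2 = 0 ⊢ ∅
Q's transition system — 3 states:
  t0 = (0 + 0) | b.0 + (b.0 + (0 + 0)) ⊢ —b→ t1, —b→ t2
  t1 = (0 + 0) | 0 ⊢ ∅
  t2 = 0 ⊢ ∅
Coarsest stable partition (strong bisimilarity classes):
  B0 = {s0, t0}
  B1 = {s1, s2, t1, t2}
s0 ∈ B0, t0 ∈ B0 → same block

bisimilar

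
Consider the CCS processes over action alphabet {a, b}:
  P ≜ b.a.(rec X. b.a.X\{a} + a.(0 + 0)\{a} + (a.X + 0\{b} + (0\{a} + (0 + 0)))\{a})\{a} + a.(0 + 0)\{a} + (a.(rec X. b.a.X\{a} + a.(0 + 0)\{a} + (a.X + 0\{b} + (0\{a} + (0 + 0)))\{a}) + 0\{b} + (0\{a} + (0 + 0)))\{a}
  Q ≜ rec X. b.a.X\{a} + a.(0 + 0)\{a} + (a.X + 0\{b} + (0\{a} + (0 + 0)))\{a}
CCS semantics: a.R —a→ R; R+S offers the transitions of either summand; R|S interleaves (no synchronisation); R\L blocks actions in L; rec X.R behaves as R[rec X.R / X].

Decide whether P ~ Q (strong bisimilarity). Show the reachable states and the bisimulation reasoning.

Reachable graph of P (5 states):
  p0 = b.a.(rec X. b.a.X\{a} + a.(0 + 0)\{a} + (a.X + 0\{b} + (0\{a} + (0 + 0)))\{a})\{a} + a.(0 + 0)\{a} + (a.(rec X. b.a.X\{a} + a.(0 + 0)\{a} + (a.X + 0\{b} + (0\{a} + (0 + 0)))\{a}) + 0\{b} + (0\{a} + (0 + 0)))\{a} ⊢ —a→ p1, —b→ p2
  p1 = (0 + 0)\{a} ⊢ deadlocked
  p2 = a.(rec X. b.a.X\{a} + a.(0 + 0)\{a} + (a.X + 0\{b} + (0\{a} + (0 + 0)))\{a})\{a} ⊢ —a→ p3
  p3 = (rec X. b.a.X\{a} + a.(0 + 0)\{a} + (a.X + 0\{b} + (0\{a} + (0 + 0)))\{a})\{a} ⊢ —b→ p4
  p4 = (a.(rec X. b.a.X\{a} + a.(0 + 0)\{a} + (a.X + 0\{b} + (0\{a} + (0 + 0)))\{a})\{a})\{a} ⊢ deadlocked
Reachable graph of Q (5 states):
  q0 = rec X. b.a.X\{a} + a.(0 + 0)\{a} + (a.X + 0\{b} + (0\{a} + (0 + 0)))\{a} ⊢ —a→ q1, —b→ q2
  q1 = (0 + 0)\{a} ⊢ deadlocked
  q2 = a.(rec X. b.a.X\{a} + a.(0 + 0)\{a} + (a.X + 0\{b} + (0\{a} + (0 + 0)))\{a})\{a} ⊢ —a→ q3
  q3 = (rec X. b.a.X\{a} + a.(0 + 0)\{a} + (a.X + 0\{b} + (0\{a} + (0 + 0)))\{a})\{a} ⊢ —b→ q4
  q4 = (a.(rec X. b.a.X\{a} + a.(0 + 0)\{a} + (a.X + 0\{b} + (0\{a} + (0 + 0)))\{a})\{a})\{a} ⊢ deadlocked
Bisimilarity quotient blocks:
  B0 = {p0, q0}
  B1 = {p1, p4, q1, q4}
  B2 = {p2, q2}
  B3 = {p3, q3}
p0 ∈ B0, q0 ∈ B0 → same block

bisimilar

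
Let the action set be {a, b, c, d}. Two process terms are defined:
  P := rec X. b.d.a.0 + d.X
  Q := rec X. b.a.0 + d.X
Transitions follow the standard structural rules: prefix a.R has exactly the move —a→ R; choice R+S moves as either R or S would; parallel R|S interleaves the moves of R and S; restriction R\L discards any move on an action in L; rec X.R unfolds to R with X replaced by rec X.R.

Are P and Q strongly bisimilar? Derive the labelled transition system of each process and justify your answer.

P's transition system — 4 states:
  s0 = rec X. b.d.a.0 + d.X has moves --b--▸ s1, --d--▸ s0
  s1 = d.a.0 has moves --d--▸ s2
  s2 = a.0 has moves --a--▸ s3
  s3 = 0 has moves deadlocked
Q's transition system — 3 states:
  t0 = rec X. b.a.0 + d.X has moves --b--▸ t1, --d--▸ t0
  t1 = a.0 has moves --a--▸ t2
  t2 = 0 has moves deadlocked
Bisimilarity quotient blocks:
  B0 = {s0}
  B1 = {s1}
  B2 = {s2, t1}
  B3 = {s3, t2}
  B4 = {t0}
s0 ∈ B0, t0 ∈ B4 → different blocks

NO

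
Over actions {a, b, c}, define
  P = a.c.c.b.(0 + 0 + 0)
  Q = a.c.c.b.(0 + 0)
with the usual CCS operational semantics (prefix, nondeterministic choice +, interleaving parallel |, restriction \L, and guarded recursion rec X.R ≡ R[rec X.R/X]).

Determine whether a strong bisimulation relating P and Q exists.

P's transition system — 5 states:
  s0 = a.c.c.b.(0 + 0 + 0) ⊢ —a→ s1
  s1 = c.c.b.(0 + 0 + 0) ⊢ —c→ s2
  s2 = c.b.(0 + 0 + 0) ⊢ —c→ s3
  s3 = b.(0 + 0 + 0) ⊢ —b→ s4
  s4 = 0 + 0 + 0 ⊢ stopped
Q's transition system — 5 states:
  t0 = a.c.c.b.(0 + 0) ⊢ —a→ t1
  t1 = c.c.b.(0 + 0) ⊢ —c→ t2
  t2 = c.b.(0 + 0) ⊢ —c→ t3
  t3 = b.(0 + 0) ⊢ —b→ t4
  t4 = 0 + 0 ⊢ stopped
Partition-refinement fixed point:
  B0 = {s0, t0}
  B1 = {s1, t1}
  B2 = {s2, t2}
  B3 = {s3, t3}
  B4 = {s4, t4}
s0 ∈ B0, t0 ∈ B0 → same block

bisimilar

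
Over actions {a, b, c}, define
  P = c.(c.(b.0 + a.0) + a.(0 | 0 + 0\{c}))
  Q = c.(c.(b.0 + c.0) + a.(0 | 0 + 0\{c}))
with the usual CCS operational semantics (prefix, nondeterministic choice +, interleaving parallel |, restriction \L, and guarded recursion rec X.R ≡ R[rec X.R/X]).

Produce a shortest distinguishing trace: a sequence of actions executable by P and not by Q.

LTS(P): 5 reachable states
  u0 = c.(c.(b.0 + a.0) + a.(0 | 0 + 0\{c})) → --c--▸ u1
  u1 = c.(b.0 + a.0) + a.(0 | 0 + 0\{c}) → --a--▸ u2, --c--▸ u3
  u2 = 0 | 0 + 0\{c} → deadlocked
  u3 = b.0 + a.0 → --a--▸ u4, --b--▸ u4
  u4 = 0 → deadlocked
LTS(Q): 5 reachable states
  v0 = c.(c.(b.0 + c.0) + a.(0 | 0 + 0\{c})) → --c--▸ v1
  v1 = c.(b.0 + c.0) + a.(0 | 0 + 0\{c}) → --a--▸ v2, --c--▸ v3
  v2 = 0 | 0 + 0\{c} → deadlocked
  v3 = b.0 + c.0 → --b--▸ v4, --c--▸ v4
  v4 = 0 → deadlocked
Run σ = ⟨cca⟩ on P: start {u0}
  after c @ step 1: {u1}
  after c @ step 2: {u3}
  after a @ step 3: {u4}
  ✓ P
Run σ = ⟨cca⟩ on Q: start {v0}
  after c @ step 1: {v1}
  after c @ step 2: {v3}
  after a @ step 3: no successor for Q

cca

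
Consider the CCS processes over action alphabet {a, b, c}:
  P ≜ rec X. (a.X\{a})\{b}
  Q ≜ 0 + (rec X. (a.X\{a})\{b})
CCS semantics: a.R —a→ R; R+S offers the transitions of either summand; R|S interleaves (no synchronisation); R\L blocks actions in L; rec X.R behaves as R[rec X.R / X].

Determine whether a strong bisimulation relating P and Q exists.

P's transition system — 2 states:
  u0 = rec X. (a.X\{a})\{b} has moves -a-> u1
  u1 = (rec X. (a.X\{a})\{b})\{a}\{b} has moves (no moves)
Q's transition system — 2 states:
  v0 = 0 + (rec X. (a.X\{a})\{b}) has moves -a-> v1
  v1 = (rec X. (a.X\{a})\{b})\{a}\{b} has moves (no moves)
Bisimilarity quotient blocks:
  B0 = {u0, v0}
  B1 = {u1, v1}
u0 ∈ B0, v0 ∈ B0 → same block

bisimilar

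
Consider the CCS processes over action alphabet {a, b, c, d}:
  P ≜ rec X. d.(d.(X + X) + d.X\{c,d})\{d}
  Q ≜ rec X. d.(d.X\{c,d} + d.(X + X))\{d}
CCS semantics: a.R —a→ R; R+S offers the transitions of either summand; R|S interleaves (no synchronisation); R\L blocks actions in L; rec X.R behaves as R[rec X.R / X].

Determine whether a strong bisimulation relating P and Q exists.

LTS(P): 2 reachable states
  p0 = rec X. d.(d.(X + X) + d.X\{c,d})\{d} has moves --d--▸ p1
  p1 = (d.((rec X. d.(d.(X + X) + d.X\{c,d})\{d}) + (rec X. d.(d.(X + X) + d.X\{c,d})\{d})) + d.(rec X. d.(d.(X + X) + d.X\{c,d})\{d})\{c,d})\{d} has moves ·
LTS(Q): 2 reachable states
  q0 = rec X. d.(d.X\{c,d} + d.(X + X))\{d} has moves --d--▸ q1
  q1 = (d.(rec X. d.(d.X\{c,d} + d.(X + X))\{d})\{c,d} + d.((rec X. d.(d.X\{c,d} + d.(X + X))\{d}) + (rec X. d.(d.X\{c,d} + d.(X + X))\{d})))\{d} has moves ·
Bisimilarity quotient blocks:
  B0 = {p0, q0}
  B1 = {p1, q1}
p0 ∈ B0, q0 ∈ B0 → same block

YES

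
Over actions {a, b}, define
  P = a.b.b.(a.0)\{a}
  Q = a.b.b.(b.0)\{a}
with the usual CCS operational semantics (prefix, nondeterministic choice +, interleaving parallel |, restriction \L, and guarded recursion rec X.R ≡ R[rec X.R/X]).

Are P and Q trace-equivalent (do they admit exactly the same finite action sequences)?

LTS(P): 4 reachable states
  p0 = a.b.b.(a.0)\{a} | —a→ p1
  p1 = b.b.(a.0)\{a} | —b→ p2
  p2 = b.(a.0)\{a} | —b→ p3
  p3 = (a.0)\{a} | stopped
LTS(Q): 5 reachable states
  q0 = a.b.b.(b.0)\{a} | —a→ q1
  q1 = b.b.(b.0)\{a} | —b→ q2
  q2 = b.(b.0)\{a} | —b→ q3
  q3 = (b.0)\{a} | —b→ q4
  q4 = 0\{a} | stopped
Executing abbb from Q (initial set {q0}):
  after a @ step 1: {q1}
  after b @ step 2: {q2}
  after b @ step 3: {q3}
  after b @ step 4: {q4}
  ✓ Q
Executing abbb from P (initial set {p0}):
  after a @ step 1: {p1}
  after b @ step 2: {p2}
  after b @ step 3: {p3}
  after b @ step 4: ∅ (P stuck)

NO — witness ⟨abbb⟩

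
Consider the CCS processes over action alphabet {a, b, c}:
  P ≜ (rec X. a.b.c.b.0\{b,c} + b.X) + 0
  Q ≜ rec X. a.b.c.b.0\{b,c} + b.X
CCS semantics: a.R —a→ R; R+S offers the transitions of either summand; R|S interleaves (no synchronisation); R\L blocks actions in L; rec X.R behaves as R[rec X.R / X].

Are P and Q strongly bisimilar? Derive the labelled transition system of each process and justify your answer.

bisimilar

P's transition system — 6 states:
  s0 = (rec X. a.b.c.b.0\{b,c} + b.X) + 0 has moves --a--▸ s1, --b--▸ s2
  s1 = b.c.b.0\{b,c} has moves --b--▸ s3
  s2 = rec X. a.b.c.b.0\{b,c} + b.X has moves --a--▸ s1, --b--▸ s2
  s3 = c.b.0\{b,c} has moves --c--▸ s4
  s4 = b.0\{b,c} has moves --b--▸ s5
  s5 = 0\{b,c} has moves (no moves)
Q's transition system — 5 states:
  t0 = rec X. a.b.c.b.0\{b,c} + b.X has moves --a--▸ t1, --b--▸ t0
  t1 = b.c.b.0\{b,c} has moves --b--▸ t2
  t2 = c.b.0\{b,c} has moves --c--▸ t3
  t3 = b.0\{b,c} has moves --b--▸ t4
  t4 = 0\{b,c} has moves (no moves)
Partition-refinement fixed point:
  B0 = {s0, s2, t0}
  B1 = {s1, t1}
  B2 = {s3, t2}
  B3 = {s4, t3}
  B4 = {s5, t4}
s0 ∈ B0, t0 ∈ B0 → same block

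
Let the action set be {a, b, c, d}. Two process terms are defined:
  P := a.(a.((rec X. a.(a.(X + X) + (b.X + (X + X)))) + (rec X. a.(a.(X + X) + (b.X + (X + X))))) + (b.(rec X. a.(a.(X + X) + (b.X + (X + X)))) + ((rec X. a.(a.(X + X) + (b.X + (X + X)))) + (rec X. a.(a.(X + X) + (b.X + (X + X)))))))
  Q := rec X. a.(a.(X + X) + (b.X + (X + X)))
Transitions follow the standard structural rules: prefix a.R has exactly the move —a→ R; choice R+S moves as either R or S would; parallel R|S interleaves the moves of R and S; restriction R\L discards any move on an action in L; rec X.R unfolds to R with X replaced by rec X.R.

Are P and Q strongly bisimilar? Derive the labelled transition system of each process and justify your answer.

LTS(P): 4 reachable states
  s0 = a.(a.((rec X. a.(a.(X + X) + (b.X + (X + X)))) + (rec X. a.(a.(X + X) + (b.X + (X + X))))) + (b.(rec X. a.(a.(X + X) + (b.X + (X + X)))) + ((rec X. a.(a.(X + X) + (b.X + (X + X)))) + (rec X. a.(a.(X + X) + (b.X + (X + X))))))) | =a=> s1
  s1 = a.((rec X. a.(a.(X + X) + (b.X + (X + X)))) + (rec X. a.(a.(X + X) + (b.X + (X + X))))) + (b.(rec X. a.(a.(X + X) + (b.X + (X + X)))) + ((rec X. a.(a.(X + X) + (b.X + (X + X)))) + (rec X. a.(a.(X + X) + (b.X + (X + X)))))) | =a=> s1, =a=> s2, =b=> s3
  s2 = (rec X. a.(a.(X + X) + (b.X + (X + X)))) + (rec X. a.(a.(X + X) + (b.X + (X + X)))) | =a=> s1
  s3 = rec X. a.(a.(X + X) + (b.X + (X + X))) | =a=> s1
LTS(Q): 3 reachable states
  t0 = rec X. a.(a.(X + X) + (b.X + (X + X))) | =a=> t1
  t1 = a.((rec X. a.(a.(X + X) + (b.X + (X + X)))) + (rec X. a.(a.(X + X) + (b.X + (X + X))))) + (b.(rec X. a.(a.(X + X) + (b.X + (X + X)))) + ((rec X. a.(a.(X + X) + (b.X + (X + X)))) + (rec X. a.(a.(X + X) + (b.X + (X + X)))))) | =a=> t1, =a=> t2, =b=> t0
  t2 = (rec X. a.(a.(X + X) + (b.X + (X + X)))) + (rec X. a.(a.(X + X) + (b.X + (X + X)))) | =a=> t1
Coarsest stable partition (strong bisimilarity classes):
  B0 = {s0, s2, s3, t0, t2}
  B1 = {s1, t1}
s0 ∈ B0, t0 ∈ B0 → same block

bisimilar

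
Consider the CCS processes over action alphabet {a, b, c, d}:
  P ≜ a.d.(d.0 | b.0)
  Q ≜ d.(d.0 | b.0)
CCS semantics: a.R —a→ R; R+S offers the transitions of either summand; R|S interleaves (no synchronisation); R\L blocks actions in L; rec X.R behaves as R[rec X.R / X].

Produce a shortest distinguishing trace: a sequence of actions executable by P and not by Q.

Reachable graph of P (6 states):
  s0 = a.d.(d.0 | b.0) :: ··a··> s1
  s1 = d.(d.0 | b.0) :: ··d··> s2
  s2 = d.0 | b.0 :: ··b··> s3, ··d··> s4
  s3 = d.0 | 0 :: ··d··> s5
  s4 = 0 | b.0 :: ··b··> s5
  s5 = 0 | 0 :: deadlocked
Reachable graph of Q (5 states):
  t0 = d.(d.0 | b.0) :: ··d··> t1
  t1 = d.0 | b.0 :: ··b··> t2, ··d··> t3
  t2 = d.0 | 0 :: ··d··> t4
  t3 = 0 | b.0 :: ··b··> t4
  t4 = 0 | 0 :: deadlocked
Trace ⟨a⟩ through P, begin at {s0}:
  after a @ step 1: {s1}
  — P admits the full trace.
Trace ⟨a⟩ through Q, begin at {t0}:
  after a @ step 1: no successor for Q

a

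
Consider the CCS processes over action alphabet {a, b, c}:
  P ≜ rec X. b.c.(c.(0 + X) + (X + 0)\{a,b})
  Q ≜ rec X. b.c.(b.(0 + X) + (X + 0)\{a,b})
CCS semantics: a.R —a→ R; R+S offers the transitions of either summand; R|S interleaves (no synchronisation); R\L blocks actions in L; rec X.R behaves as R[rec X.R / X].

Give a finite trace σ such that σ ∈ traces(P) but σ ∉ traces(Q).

bcc

P's transition system — 4 states:
  u0 = rec X. b.c.(c.(0 + X) + (X + 0)\{a,b}) ⊢ -b-> u1
  u1 = c.(c.(0 + (rec X. b.c.(c.(0 + X) + (X + 0)\{a,b}))) + ((rec X. b.c.(c.(0 + X) + (X + 0)\{a,b})) + 0)\{a,b}) ⊢ -c-> u2
  u2 = c.(0 + (rec X. b.c.(c.(0 + X) + (X + 0)\{a,b}))) + ((rec X. b.c.(c.(0 + X) + (X + 0)\{a,b})) + 0)\{a,b} ⊢ -c-> u3
  u3 = 0 + (rec X. b.c.(c.(0 + X) + (X + 0)\{a,b})) ⊢ -b-> u1
Q's transition system — 4 states:
  v0 = rec X. b.c.(b.(0 + X) + (X + 0)\{a,b}) ⊢ -b-> v1
  v1 = c.(b.(0 + (rec X. b.c.(b.(0 + X) + (X + 0)\{a,b}))) + ((rec X. b.c.(b.(0 + X) + (X + 0)\{a,b})) + 0)\{a,b}) ⊢ -c-> v2
  v2 = b.(0 + (rec X. b.c.(b.(0 + X) + (X + 0)\{a,b}))) + ((rec X. b.c.(b.(0 + X) + (X + 0)\{a,b})) + 0)\{a,b} ⊢ -b-> v3
  v3 = 0 + (rec X. b.c.(b.(0 + X) + (X + 0)\{a,b})) ⊢ -b-> v1
Run σ = ⟨bcc⟩ on P: start {u0}
  after b @ step 1: {u1}
  after c @ step 2: {u2}
  after c @ step 3: {u3}
  P completes σ.
Run σ = ⟨bcc⟩ on Q: start {v0}
  after b @ step 1: {v1}
  after c @ step 2: {v2}
  after c @ step 3: no successor for Q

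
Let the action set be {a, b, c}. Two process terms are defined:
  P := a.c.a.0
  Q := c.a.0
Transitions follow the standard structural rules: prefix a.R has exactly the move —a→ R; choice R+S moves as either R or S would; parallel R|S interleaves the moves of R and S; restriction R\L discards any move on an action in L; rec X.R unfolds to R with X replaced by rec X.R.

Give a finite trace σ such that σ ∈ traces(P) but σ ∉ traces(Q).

a

Reachable graph of P (4 states):
  s0 = a.c.a.0 :: ··a··> s1
  s1 = c.a.0 :: ··c··> s2
  s2 = a.0 :: ··a··> s3
  s3 = 0 :: ∅
Reachable graph of Q (3 states):
  t0 = c.a.0 :: ··c··> t1
  t1 = a.0 :: ··a··> t2
  t2 = 0 :: ∅
Executing a from P (initial set {s0}):
  [1] a ⇒ {s1}
  P completes σ.
Executing a from Q (initial set {t0}):
  [1] a ⇒ ∅ (Q stuck)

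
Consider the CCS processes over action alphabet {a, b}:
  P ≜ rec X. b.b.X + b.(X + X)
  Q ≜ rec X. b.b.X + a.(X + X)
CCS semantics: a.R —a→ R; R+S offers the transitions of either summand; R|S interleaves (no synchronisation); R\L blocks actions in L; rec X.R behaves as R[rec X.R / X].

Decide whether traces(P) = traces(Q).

trace-distinct — witness ⟨a⟩

LTS(P): 3 reachable states
  u0 = rec X. b.b.X + b.(X + X) ⊢ --b--▸ u1, --b--▸ u2
  u1 = (rec X. b.b.X + b.(X + X)) + (rec X. b.b.X + b.(X + X)) ⊢ --b--▸ u1, --b--▸ u2
  u2 = b.(rec X. b.b.X + b.(X + X)) ⊢ --b--▸ u0
LTS(Q): 3 reachable states
  v0 = rec X. b.b.X + a.(X + X) ⊢ --a--▸ v1, --b--▸ v2
  v1 = (rec X. b.b.X + a.(X + X)) + (rec X. b.b.X + a.(X + X)) ⊢ --a--▸ v1, --b--▸ v2
  v2 = b.(rec X. b.b.X + a.(X + X)) ⊢ --b--▸ v0
Trace ⟨a⟩ through Q, begin at {v0}:
  after a @ step 1: {v1}
  ✓ Q
Trace ⟨a⟩ through P, begin at {u0}:
  after a @ step 1: ∅ (P stuck)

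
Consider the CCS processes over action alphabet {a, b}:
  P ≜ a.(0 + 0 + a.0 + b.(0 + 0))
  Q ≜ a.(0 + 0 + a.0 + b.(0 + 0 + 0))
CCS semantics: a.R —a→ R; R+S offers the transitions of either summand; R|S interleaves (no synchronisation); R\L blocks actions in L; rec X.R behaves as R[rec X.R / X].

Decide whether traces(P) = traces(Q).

YES

P's transition system — 4 states:
  s0 = a.(0 + 0 + a.0 + b.(0 + 0)) has moves ··a··> s1
  s1 = 0 + 0 + a.0 + b.(0 + 0) has moves ··a··> s2, ··b··> s3
  s2 = 0 has moves (no moves)
  s3 = 0 + 0 has moves (no moves)
Q's transition system — 4 states:
  t0 = a.(0 + 0 + a.0 + b.(0 + 0 + 0)) has moves ··a··> t1
  t1 = 0 + 0 + a.0 + b.(0 + 0 + 0) has moves ··a··> t2, ··b··> t3
  t2 = 0 has moves (no moves)
  t3 = 0 + 0 + 0 has moves (no moves)
Coarsest stable partition (strong bisimilarity classes):
  B0 = {s0, t0}
  B1 = {s1, t1}
  B2 = {s2, s3, t2, t3}
s0 ∈ B0, t0 ∈ B0 → same block
Bisimilar ⇒ trace-equivalent.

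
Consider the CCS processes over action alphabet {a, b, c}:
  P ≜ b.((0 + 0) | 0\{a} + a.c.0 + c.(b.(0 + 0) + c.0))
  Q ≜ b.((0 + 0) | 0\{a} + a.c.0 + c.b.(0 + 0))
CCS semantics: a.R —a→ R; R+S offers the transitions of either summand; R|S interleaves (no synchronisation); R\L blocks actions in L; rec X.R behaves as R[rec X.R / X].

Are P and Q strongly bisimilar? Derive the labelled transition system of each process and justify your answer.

P ≁ Q

LTS(P): 6 reachable states
  u0 = b.((0 + 0) | 0\{a} + a.c.0 + c.(b.(0 + 0) + c.0)) | =b=> u1
  u1 = (0 + 0) | 0\{a} + a.c.0 + c.(b.(0 + 0) + c.0) | =a=> u2, =c=> u3
  u2 = c.0 | =c=> u4
  u3 = b.(0 + 0) + c.0 | =b=> u5, =c=> u4
  u4 = 0 | stopped
  u5 = 0 + 0 | stopped
LTS(Q): 6 reachable states
  v0 = b.((0 + 0) | 0\{a} + a.c.0 + c.b.(0 + 0)) | =b=> v1
  v1 = (0 + 0) | 0\{a} + a.c.0 + c.b.(0 + 0) | =a=> v2, =c=> v3
  v2 = c.0 | =c=> v4
  v3 = b.(0 + 0) | =b=> v5
  v4 = 0 | stopped
  v5 = 0 + 0 | stopped
Partition-refinement fixed point:
  B0 = {u0}
  B1 = {u1}
  B2 = {u3}
  B3 = {u4, u5, v4, v5}
  B4 = {u2, v2}
  B5 = {v0}
  B6 = {v1}
  B7 = {v3}
u0 ∈ B0, v0 ∈ B5 → different blocks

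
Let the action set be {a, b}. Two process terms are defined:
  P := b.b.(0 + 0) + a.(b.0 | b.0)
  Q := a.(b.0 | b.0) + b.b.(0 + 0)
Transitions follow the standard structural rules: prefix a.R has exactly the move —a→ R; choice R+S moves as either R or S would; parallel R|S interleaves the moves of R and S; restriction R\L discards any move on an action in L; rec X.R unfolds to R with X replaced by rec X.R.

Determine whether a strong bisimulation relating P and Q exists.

YES

P's transition system — 7 states:
  p0 = b.b.(0 + 0) + a.(b.0 | b.0) | ··a··> p1, ··b··> p2
  p1 = b.0 | b.0 | ··b··> p3, ··b··> p4
  p2 = b.(0 + 0) | ··b··> p5
  p3 = 0 | b.0 | ··b··> p6
  p4 = b.0 | 0 | ··b··> p6
  p5 = 0 + 0 | deadlocked
  p6 = 0 | 0 | deadlocked
Q's transition system — 7 states:
  q0 = a.(b.0 | b.0) + b.b.(0 + 0) | ··a··> q1, ··b··> q2
  q1 = b.0 | b.0 | ··b··> q3, ··b··> q4
  q2 = b.(0 + 0) | ··b··> q5
  q3 = 0 | b.0 | ··b··> q6
  q4 = b.0 | 0 | ··b··> q6
  q5 = 0 + 0 | deadlocked
  q6 = 0 | 0 | deadlocked
Bisimilarity quotient blocks:
  B0 = {p0, q0}
  B1 = {p1, q1}
  B2 = {p2, p3, p4, q2, q3, q4}
  B3 = {p5, p6, q5, q6}
p0 ∈ B0, q0 ∈ B0 → same block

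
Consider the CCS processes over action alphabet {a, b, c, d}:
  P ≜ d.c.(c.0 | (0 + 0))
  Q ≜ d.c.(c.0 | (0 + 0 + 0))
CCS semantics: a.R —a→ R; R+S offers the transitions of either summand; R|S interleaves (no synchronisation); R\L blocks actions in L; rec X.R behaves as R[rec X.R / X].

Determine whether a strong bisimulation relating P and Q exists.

YES

LTS(P): 4 reachable states
  s0 = d.c.(c.0 | (0 + 0)) ⊢ —d→ s1
  s1 = c.(c.0 | (0 + 0)) ⊢ —c→ s2
  s2 = c.0 | (0 + 0) ⊢ —c→ s3
  s3 = 0 | (0 + 0) ⊢ stopped
LTS(Q): 4 reachable states
  t0 = d.c.(c.0 | (0 + 0 + 0)) ⊢ —d→ t1
  t1 = c.(c.0 | (0 + 0 + 0)) ⊢ —c→ t2
  t2 = c.0 | (0 + 0 + 0) ⊢ —c→ t3
  t3 = 0 | (0 + 0 + 0) ⊢ stopped
Bisimilarity quotient blocks:
  B0 = {s0, t0}
  B1 = {s1, t1}
  B2 = {s2, t2}
  B3 = {s3, t3}
s0 ∈ B0, t0 ∈ B0 → same block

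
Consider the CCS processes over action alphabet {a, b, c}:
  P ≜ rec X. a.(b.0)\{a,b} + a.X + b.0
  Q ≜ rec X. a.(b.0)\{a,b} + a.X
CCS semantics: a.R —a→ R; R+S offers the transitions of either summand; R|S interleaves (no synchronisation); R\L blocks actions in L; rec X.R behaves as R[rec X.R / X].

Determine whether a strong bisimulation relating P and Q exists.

Reachable graph of P (3 states):
  u0 = rec X. a.(b.0)\{a,b} + a.X + b.0 ⊢ =a=> u0, =a=> u1, =b=> u2
  u1 = (b.0)\{a,b} ⊢ deadlocked
  u2 = 0 ⊢ deadlocked
Reachable graph of Q (2 states):
  v0 = rec X. a.(b.0)\{a,b} + a.X ⊢ =a=> v0, =a=> v1
  v1 = (b.0)\{a,b} ⊢ deadlocked
Partition-refinement fixed point:
  B0 = {u0}
  B1 = {u1, u2, v1}
  B2 = {v0}
u0 ∈ B0, v0 ∈ B2 → different blocks

NO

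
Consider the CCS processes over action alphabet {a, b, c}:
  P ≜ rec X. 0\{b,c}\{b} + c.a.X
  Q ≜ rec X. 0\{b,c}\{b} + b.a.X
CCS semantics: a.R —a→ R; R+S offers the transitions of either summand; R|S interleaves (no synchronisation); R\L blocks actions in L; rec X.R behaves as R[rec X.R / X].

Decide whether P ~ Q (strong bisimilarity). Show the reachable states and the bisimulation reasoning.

NO

Reachable graph of P (2 states):
  p0 = rec X. 0\{b,c}\{b} + c.a.X ⊢ -c-> p1
  p1 = a.(rec X. 0\{b,c}\{b} + c.a.X) ⊢ -a-> p0
Reachable graph of Q (2 states):
  q0 = rec X. 0\{b,c}\{b} + b.a.X ⊢ -b-> q1
  q1 = a.(rec X. 0\{b,c}\{b} + b.a.X) ⊢ -a-> q0
Bisimilarity quotient blocks:
  B0 = {p0}
  B1 = {p1}
  B2 = {q0}
  B3 = {q1}
p0 ∈ B0, q0 ∈ B2 → different blocks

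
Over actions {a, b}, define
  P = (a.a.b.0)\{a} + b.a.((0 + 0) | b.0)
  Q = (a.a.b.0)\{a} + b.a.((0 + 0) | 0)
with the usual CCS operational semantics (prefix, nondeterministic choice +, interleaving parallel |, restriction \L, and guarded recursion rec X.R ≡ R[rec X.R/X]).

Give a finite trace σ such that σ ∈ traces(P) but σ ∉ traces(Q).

bab

P's transition system — 4 states:
  p0 = (a.a.b.0)\{a} + b.a.((0 + 0) | b.0) | --b--▸ p1
  p1 = a.((0 + 0) | b.0) | --a--▸ p2
  p2 = (0 + 0) | b.0 | --b--▸ p3
  p3 = (0 + 0) | 0 | deadlocked
Q's transition system — 3 states:
  q0 = (a.a.b.0)\{a} + b.a.((0 + 0) | 0) | --b--▸ q1
  q1 = a.((0 + 0) | 0) | --a--▸ q2
  q2 = (0 + 0) | 0 | deadlocked
Trace ⟨bab⟩ through P, begin at {p0}:
  after b @ step 1: {p1}
  after a @ step 2: {p2}
  after b @ step 3: {p3}
  P completes σ.
Trace ⟨bab⟩ through Q, begin at {q0}:
  after b @ step 1: {q1}
  after a @ step 2: {q2}
  after b @ step 3: ∅  — Q cannot continue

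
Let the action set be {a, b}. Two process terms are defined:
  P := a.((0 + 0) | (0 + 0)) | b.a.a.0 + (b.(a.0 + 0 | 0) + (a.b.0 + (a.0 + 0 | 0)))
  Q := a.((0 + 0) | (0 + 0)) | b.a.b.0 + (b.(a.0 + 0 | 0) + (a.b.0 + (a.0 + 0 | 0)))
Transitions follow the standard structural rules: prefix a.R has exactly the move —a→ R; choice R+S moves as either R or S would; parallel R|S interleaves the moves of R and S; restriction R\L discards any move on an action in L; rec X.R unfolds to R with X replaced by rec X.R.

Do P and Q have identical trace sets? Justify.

NO — witness ⟨abaa⟩

LTS(P): 11 reachable states
  m0 = a.((0 + 0) | (0 + 0)) | b.a.a.0 + (b.(a.0 + 0 | 0) + (a.b.0 + (a.0 + 0 | 0))) → ··a··> m1, ··a··> m2, ··a··> m3, ··b··> m4, ··b··> m5
  m1 = (0 + 0) | (0 + 0) | b.a.a.0 → ··b··> m6
  m2 = 0 → ∅
  m3 = b.0 → ··b··> m2
  m4 = a.((0 + 0) | (0 + 0)) | a.a.0 → ··a··> m6, ··a··> m7
  m5 = a.0 + 0 | 0 → ··a··> m2
  m6 = (0 + 0) | (0 + 0) | a.a.0 → ··a··> m8
  m7 = a.((0 + 0) | (0 + 0)) | a.0 → ··a··> m8, ··a··> m9
  m8 = (0 + 0) | (0 + 0) | a.0 → ··a··> m10
  m9 = a.((0 + 0) | (0 + 0)) | 0 → ··a··> m10
  m10 = (0 + 0) | (0 + 0) | 0 → ∅
LTS(Q): 11 reachable states
  n0 = a.((0 + 0) | (0 + 0)) | b.a.b.0 + (b.(a.0 + 0 | 0) + (a.b.0 + (a.0 + 0 | 0))) → ··a··> n1, ··a··> n2, ··a··> n3, ··b··> n4, ··b··> n5
  n1 = (0 + 0) | (0 + 0) | b.a.b.0 → ··b··> n6
  n2 = 0 → ∅
  n3 = b.0 → ··b··> n2
  n4 = a.((0 + 0) | (0 + 0)) | a.b.0 → ··a··> n6, ··a··> n7
  n5 = a.0 + 0 | 0 → ··a··> n2
  n6 = (0 + 0) | (0 + 0) | a.b.0 → ··a··> n8
  n7 = a.((0 + 0) | (0 + 0)) | b.0 → ··a··> n8, ··b··> n9
  n8 = (0 + 0) | (0 + 0) | b.0 → ··b··> n10
  n9 = a.((0 + 0) | (0 + 0)) | 0 → ··a··> n10
  n10 = (0 + 0) | (0 + 0) | 0 → ∅
Run σ = ⟨abaa⟩ on P: start {m0}
  step 1 (a): {m1, m2, m3}
  step 2 (b): {m2, m6}
  step 3 (a): {m8}
  step 4 (a): {m10}
  P completes σ.
Run σ = ⟨abaa⟩ on Q: start {n0}
  step 1 (a): {n1, n2, n3}
  step 2 (b): {n2, n6}
  step 3 (a): {n8}
  step 4 (a): ∅  — Q cannot continue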